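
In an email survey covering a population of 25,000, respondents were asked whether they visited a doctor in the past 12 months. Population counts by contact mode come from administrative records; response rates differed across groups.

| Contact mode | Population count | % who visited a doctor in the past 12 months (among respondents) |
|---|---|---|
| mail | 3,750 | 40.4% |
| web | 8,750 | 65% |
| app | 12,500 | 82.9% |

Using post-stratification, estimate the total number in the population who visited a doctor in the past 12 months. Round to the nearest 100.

17,600

Each cell contributes its population count × the respondent rate:
  mail: 3,750 × 40.4% = 1515
  web: 8,750 × 65% = 5687.5
  app: 12,500 × 82.9% = 10362.5
Estimated total = 17,565 → 17,600.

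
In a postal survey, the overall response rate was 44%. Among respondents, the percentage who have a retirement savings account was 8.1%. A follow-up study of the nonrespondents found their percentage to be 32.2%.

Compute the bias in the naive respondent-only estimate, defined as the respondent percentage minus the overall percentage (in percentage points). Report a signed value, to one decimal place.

-13.5 percentage points

Nonresponse fraction = 1 − 0.44 = 0.56.
Bias = (nonresponse fraction) × (respondent percentage − nonrespondent percentage)
     = 0.56 × (8.1 − 32.2) = 0.56 × -24.1 = -13.496.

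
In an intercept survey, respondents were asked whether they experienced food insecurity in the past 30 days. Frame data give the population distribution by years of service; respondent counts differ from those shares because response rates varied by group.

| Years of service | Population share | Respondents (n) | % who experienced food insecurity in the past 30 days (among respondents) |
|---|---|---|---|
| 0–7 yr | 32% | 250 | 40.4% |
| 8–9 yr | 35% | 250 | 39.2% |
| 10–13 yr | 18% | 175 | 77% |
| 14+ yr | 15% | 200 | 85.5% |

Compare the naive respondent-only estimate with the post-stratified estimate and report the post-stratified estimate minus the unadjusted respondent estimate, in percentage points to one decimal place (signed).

-4.4 percentage points

Unadjusted (pooled respondent) estimate weights by respondent counts:
  (250/875)×40.4 + (250/875)×39.2 + (175/875)×77 + (200/875)×85.5 = 57.6857%
Post-stratified estimate weights by population shares:
  0.32×40.4 + 0.35×39.2 + 0.18×77 + 0.15×85.5 = 53.333%
Difference = 53.333 − 57.6857 = -4.3527 pp.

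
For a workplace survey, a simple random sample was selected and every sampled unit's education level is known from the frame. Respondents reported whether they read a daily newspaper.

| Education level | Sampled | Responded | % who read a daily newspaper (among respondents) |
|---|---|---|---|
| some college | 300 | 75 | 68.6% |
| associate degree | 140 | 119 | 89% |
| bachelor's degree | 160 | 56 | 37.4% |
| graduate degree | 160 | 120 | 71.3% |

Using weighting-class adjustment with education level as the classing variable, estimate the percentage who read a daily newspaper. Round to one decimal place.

66.4%

Response rates by class: some college 75/300 = 25%, associate degree 119/140 = 85%, bachelor's degree 56/160 = 35%, graduate degree 120/160 = 75%.
Inverse-response-rate weighting restores each class to its sampled count, so class totals weight by n_sampled:
  some college: 300 × 68.6 = 20,580
  associate degree: 140 × 89 = 12,460
  bachelor's degree: 160 × 37.4 = 5984
  graduate degree: 160 × 71.3 = 11,408
Adjusted estimate = 50,432 / 760 = 66.3579 → 66.4%.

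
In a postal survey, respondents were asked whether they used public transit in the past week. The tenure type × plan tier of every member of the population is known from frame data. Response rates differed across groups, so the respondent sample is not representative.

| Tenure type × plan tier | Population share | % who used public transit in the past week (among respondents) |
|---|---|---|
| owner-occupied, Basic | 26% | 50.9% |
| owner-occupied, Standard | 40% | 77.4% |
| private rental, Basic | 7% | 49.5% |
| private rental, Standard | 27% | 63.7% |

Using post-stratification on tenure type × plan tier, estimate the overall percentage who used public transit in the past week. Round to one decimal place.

64.9%

Each cell contributes population-share × respondent value:
  owner-occupied, Basic: 0.26 × 50.9 = 13.234
  owner-occupied, Standard: 0.4 × 77.4 = 30.96
  private rental, Basic: 0.07 × 49.5 = 3.465
  private rental, Standard: 0.27 × 63.7 = 17.199
Post-stratified estimate = 64.858 → 64.9%.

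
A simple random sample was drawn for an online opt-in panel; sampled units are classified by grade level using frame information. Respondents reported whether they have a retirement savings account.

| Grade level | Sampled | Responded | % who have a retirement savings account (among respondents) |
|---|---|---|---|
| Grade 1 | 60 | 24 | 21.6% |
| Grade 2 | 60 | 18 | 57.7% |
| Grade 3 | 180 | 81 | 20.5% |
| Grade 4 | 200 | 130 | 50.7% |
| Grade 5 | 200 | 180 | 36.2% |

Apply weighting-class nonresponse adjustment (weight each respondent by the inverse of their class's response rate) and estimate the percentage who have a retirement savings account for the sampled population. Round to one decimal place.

Response rates by class: Grade 1 24/60 = 40%, Grade 2 18/60 = 30%, Grade 3 81/180 = 45%, Grade 4 130/200 = 65%, Grade 5 180/200 = 90%.
Inverse-response-rate weighting restores each class to its sampled count, so class totals weight by n_sampled:
  Grade 1: 60 × 21.6 = 1296
  Grade 2: 60 × 57.7 = 3462
  Grade 3: 180 × 20.5 = 3690
  Grade 4: 200 × 50.7 = 10,140
  Grade 5: 200 × 36.2 = 7240
Adjusted estimate = 25,828 / 700 = 36.8971 → 36.9%.

36.9%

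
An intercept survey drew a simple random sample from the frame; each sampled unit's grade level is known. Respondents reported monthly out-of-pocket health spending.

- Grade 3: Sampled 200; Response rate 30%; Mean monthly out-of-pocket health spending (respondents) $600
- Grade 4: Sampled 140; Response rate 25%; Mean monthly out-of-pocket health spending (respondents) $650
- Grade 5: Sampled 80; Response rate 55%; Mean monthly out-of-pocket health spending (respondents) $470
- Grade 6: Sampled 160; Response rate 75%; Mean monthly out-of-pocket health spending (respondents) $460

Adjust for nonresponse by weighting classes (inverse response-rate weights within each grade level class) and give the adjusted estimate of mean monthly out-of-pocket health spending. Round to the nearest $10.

$560

Weighting each respondent by the inverse class response rate inflates each class back to its sampled size, so the class weight is n_sampled:
  Grade 3: 200 × 600 = 120,000
  Grade 4: 140 × 650 = 91,000
  Grade 5: 80 × 470 = 37,600
  Grade 6: 160 × 460 = 73,600
Adjusted estimate = 322,200 / 580 = 555.517 → $560.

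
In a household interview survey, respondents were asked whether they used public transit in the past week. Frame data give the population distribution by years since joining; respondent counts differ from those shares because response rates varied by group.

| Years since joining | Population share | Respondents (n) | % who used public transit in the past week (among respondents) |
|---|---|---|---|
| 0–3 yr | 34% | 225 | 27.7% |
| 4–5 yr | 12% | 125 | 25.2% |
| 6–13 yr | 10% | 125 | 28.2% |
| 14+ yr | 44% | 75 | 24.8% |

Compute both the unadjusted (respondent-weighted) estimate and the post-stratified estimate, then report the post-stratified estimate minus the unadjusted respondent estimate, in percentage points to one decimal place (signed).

Without adjustment, the pooled respondent share is:
  (225/550)×27.7 + (125/550)×25.2 + (125/550)×28.2 + (75/550)×24.8 = 26.85%
Post-stratifying to population shares instead:
  0.34×27.7 + 0.12×25.2 + 0.1×28.2 + 0.44×24.8 = 26.174%
Difference = 26.174 − 26.85 = -0.676 pp.

-0.7 percentage points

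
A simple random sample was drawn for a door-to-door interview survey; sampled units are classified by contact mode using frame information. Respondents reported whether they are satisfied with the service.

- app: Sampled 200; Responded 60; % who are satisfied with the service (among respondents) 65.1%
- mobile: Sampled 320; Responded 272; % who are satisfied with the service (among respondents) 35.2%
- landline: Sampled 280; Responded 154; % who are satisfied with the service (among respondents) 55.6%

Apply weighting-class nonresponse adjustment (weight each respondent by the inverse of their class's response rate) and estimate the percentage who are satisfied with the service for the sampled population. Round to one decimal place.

Response rates by class: app 60/200 = 30%, mobile 272/320 = 85%, landline 154/280 = 55%.
With weight = n_sampled/n_responded per class, the weighted class total is n_sampled:
  app: 200 × 65.1 = 13020
  mobile: 320 × 35.2 = 11,264
  landline: 280 × 55.6 = 15,568
Adjusted estimate = 39,852 / 800 = 49.815 → 49.8%.

49.8%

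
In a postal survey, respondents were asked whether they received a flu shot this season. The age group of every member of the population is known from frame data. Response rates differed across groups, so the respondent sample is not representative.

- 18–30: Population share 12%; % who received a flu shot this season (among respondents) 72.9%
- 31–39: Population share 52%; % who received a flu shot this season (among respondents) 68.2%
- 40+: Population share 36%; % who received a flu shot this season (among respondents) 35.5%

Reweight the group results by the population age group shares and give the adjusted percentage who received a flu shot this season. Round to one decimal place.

Each cell contributes population-share × respondent value:
  18–30: 0.12 × 72.9 = 8.748
  31–39: 0.52 × 68.2 = 35.464
  40+: 0.36 × 35.5 = 12.78
Post-stratified estimate = 56.992 → 57.0%.

57.0%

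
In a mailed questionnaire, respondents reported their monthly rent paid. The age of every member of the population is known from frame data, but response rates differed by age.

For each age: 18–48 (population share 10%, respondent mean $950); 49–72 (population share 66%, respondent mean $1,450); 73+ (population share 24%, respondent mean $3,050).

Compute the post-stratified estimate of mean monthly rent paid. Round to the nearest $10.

$1,780

Post-stratification weights by population share, not respondent share:
  18–48: 0.1 × 950 = 95
  49–72: 0.66 × 1450 = 957
  73+: 0.24 × 3050 = 732
Post-stratified estimate = 1784 → $1,780.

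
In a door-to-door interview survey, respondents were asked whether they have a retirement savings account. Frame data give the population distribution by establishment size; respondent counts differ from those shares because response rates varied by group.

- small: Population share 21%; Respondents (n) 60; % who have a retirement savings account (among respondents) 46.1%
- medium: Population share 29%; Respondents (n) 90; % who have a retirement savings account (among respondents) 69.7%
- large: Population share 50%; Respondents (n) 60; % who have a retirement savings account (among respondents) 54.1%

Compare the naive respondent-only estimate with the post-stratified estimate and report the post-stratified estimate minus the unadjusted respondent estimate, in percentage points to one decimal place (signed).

-1.6 percentage points

Unadjusted (pooled respondent) estimate weights by respondent counts:
  (60/210)×46.1 + (90/210)×69.7 + (60/210)×54.1 = 58.5%
Post-stratifying to population shares instead:
  0.21×46.1 + 0.29×69.7 + 0.5×54.1 = 56.944%
Difference = 56.944 − 58.5 = -1.556 pp.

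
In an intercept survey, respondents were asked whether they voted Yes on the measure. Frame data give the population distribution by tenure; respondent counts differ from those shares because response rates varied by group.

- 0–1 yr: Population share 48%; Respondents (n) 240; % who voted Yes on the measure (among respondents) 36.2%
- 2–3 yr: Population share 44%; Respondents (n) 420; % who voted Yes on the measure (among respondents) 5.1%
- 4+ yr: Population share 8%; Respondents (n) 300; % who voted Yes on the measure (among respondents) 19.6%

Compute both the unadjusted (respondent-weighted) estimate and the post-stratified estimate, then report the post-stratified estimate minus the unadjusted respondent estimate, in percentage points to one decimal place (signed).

+3.8 percentage points

Unadjusted (pooled respondent) estimate weights by respondent counts:
  (240/960)×36.2 + (420/960)×5.1 + (300/960)×19.6 = 17.4062%
Post-stratified estimate weights by population shares:
  0.48×36.2 + 0.44×5.1 + 0.08×19.6 = 21.188%
Difference = 21.188 − 17.4062 = 3.7818 pp.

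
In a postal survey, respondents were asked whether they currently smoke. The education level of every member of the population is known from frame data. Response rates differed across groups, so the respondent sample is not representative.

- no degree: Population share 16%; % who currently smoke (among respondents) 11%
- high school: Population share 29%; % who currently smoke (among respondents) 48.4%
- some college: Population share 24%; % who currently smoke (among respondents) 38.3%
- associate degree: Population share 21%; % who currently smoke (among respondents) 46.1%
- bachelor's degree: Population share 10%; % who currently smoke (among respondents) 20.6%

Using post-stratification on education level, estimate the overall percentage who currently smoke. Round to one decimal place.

Each cell contributes population-share × respondent value:
  no degree: 0.16 × 11 = 1.76
  high school: 0.29 × 48.4 = 14.036
  some college: 0.24 × 38.3 = 9.192
  associate degree: 0.21 × 46.1 = 9.681
  bachelor's degree: 0.1 × 20.6 = 2.06
Post-stratified estimate = 36.729 → 36.7%.

36.7%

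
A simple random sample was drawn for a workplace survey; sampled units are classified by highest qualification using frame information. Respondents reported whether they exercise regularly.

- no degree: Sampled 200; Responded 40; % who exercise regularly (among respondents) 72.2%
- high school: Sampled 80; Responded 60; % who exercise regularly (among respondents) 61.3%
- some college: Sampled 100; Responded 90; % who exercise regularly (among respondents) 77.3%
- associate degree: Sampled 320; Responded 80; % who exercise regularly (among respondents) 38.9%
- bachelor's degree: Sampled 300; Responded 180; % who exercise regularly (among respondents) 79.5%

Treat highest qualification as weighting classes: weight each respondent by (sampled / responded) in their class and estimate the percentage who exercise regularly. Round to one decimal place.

63.4%

Response rates by class: no degree 40/200 = 20%, high school 60/80 = 75%, some college 90/100 = 90%, associate degree 80/320 = 25%, bachelor's degree 180/300 = 60%.
Weighting each respondent by the inverse class response rate inflates each class back to its sampled size, so the class weight is n_sampled:
  no degree: 200 × 72.2 = 14,440
  high school: 80 × 61.3 = 4904
  some college: 100 × 77.3 = 7730
  associate degree: 320 × 38.9 = 12,448
  bachelor's degree: 300 × 79.5 = 23,850
Adjusted estimate = 63,372 / 1,000 = 63.372 → 63.4%.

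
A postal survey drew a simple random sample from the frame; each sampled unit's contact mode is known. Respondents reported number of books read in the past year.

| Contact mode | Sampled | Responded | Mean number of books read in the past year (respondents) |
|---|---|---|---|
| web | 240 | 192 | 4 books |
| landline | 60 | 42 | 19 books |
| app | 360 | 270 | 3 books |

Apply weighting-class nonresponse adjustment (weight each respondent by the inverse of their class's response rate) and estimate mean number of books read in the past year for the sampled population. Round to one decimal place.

Class response rates: web 192/240 = 80%, landline 42/60 = 70%, app 270/360 = 75%.
Each respondent's weight = sampled/responded in their class; summing within a class gives n_sampled, so:
  web: 240 × 4 = 960
  landline: 60 × 19 = 1140
  app: 360 × 3 = 1080
Adjusted estimate = 3180 / 660 = 4.81818 → 4.8.

4.8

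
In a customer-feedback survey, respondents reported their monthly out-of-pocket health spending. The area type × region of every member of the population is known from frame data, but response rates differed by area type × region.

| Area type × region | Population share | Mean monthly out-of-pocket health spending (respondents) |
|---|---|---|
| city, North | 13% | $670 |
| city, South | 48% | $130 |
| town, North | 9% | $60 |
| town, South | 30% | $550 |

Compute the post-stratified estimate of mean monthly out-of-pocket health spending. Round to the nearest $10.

$320

Reweight to the known area type × region distribution:
  city, North: 0.13 × 670 = 87.1
  city, South: 0.48 × 130 = 62.4
  town, North: 0.09 × 60 = 5.4
  town, South: 0.3 × 550 = 165
Post-stratified estimate = 319.9 → $320.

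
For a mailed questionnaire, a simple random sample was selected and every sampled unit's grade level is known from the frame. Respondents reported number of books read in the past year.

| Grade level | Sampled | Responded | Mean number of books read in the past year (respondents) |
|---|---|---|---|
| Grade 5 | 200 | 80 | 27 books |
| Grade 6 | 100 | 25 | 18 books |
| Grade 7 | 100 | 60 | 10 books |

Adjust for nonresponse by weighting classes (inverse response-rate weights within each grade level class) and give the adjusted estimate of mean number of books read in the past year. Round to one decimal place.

Class response rates: Grade 5 80/200 = 40%, Grade 6 25/100 = 25%, Grade 7 60/100 = 60%.
Each respondent's weight = sampled/responded in their class; summing within a class gives n_sampled, so:
  Grade 5: 200 × 27 = 5400
  Grade 6: 100 × 18 = 1800
  Grade 7: 100 × 10 = 1000
Adjusted estimate = 8200 / 400 = 20.5 → 20.5.

20.5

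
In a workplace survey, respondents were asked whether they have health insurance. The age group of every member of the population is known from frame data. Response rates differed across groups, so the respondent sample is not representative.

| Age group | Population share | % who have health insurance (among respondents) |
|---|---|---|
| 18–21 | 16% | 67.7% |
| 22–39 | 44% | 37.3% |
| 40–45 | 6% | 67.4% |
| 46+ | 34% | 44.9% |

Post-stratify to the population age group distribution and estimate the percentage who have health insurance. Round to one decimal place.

Weight each group's respondent value by its population share:
  18–21: 0.16 × 67.7 = 10.832
  22–39: 0.44 × 37.3 = 16.412
  40–45: 0.06 × 67.4 = 4.044
  46+: 0.34 × 44.9 = 15.266
Post-stratified estimate = 46.554 → 46.6%.

46.6%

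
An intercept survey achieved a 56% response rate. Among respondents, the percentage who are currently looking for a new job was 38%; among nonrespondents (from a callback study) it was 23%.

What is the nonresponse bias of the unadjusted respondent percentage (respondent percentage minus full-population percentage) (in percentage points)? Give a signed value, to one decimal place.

+6.6 percentage points

Nonresponse fraction = 1 − 0.56 = 0.44.
Bias = (nonresponse fraction) × (respondent percentage − nonrespondent percentage)
     = 0.44 × (38 − 23) = 0.44 × 15 = 6.6.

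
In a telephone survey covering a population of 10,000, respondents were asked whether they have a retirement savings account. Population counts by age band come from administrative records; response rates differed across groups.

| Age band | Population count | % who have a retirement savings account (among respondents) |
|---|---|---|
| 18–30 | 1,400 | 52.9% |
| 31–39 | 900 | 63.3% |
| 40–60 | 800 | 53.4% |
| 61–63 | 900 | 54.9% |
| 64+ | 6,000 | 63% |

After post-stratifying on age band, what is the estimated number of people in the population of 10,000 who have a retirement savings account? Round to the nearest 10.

6,010

Each cell contributes its population count × the respondent rate:
  18–30: 1,400 × 52.9% = 740.6
  31–39: 900 × 63.3% = 569.7
  40–60: 800 × 53.4% = 427.2
  61–63: 900 × 54.9% = 494.1
  64+: 6,000 × 63% = 3780
Estimated total = 6011.6 → 6,010.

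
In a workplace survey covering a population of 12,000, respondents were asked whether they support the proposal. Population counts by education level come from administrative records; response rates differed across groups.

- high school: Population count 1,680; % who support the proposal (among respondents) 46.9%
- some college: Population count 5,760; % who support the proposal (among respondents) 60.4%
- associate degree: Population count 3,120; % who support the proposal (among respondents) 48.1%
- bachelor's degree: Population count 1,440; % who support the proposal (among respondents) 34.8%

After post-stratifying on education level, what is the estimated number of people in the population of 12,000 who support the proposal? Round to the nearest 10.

Estimated count per cell = population count × respondent percentage:
  high school: 1,680 × 46.9% = 787.92
  some college: 5,760 × 60.4% = 3479.04
  associate degree: 3,120 × 48.1% = 1500.72
  bachelor's degree: 1,440 × 34.8% = 501.12
Estimated total = 6268.8 → 6,270.

6,270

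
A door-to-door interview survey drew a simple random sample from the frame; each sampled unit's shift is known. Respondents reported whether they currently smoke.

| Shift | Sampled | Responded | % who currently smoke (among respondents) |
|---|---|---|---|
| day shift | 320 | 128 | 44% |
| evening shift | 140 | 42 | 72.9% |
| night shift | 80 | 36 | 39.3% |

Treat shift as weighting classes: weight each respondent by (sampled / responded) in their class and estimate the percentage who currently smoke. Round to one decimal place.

50.8%

Class response rates: day shift 128/320 = 40%, evening shift 42/140 = 30%, night shift 36/80 = 45%.
Inverse-response-rate weighting restores each class to its sampled count, so class totals weight by n_sampled:
  day shift: 320 × 44 = 14,080
  evening shift: 140 × 72.9 = 10,206
  night shift: 80 × 39.3 = 3144
Adjusted estimate = 27,430 / 540 = 50.7963 → 50.8%.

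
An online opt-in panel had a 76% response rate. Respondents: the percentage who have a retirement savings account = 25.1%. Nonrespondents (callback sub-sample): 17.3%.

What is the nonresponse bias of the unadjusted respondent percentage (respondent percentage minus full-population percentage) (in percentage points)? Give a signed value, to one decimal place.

+1.9 percentage points

Nonresponse fraction = 1 − 0.76 = 0.24.
Bias = (nonresponse fraction) × (respondent percentage − nonrespondent percentage)
     = 0.24 × (25.1 − 17.3) = 0.24 × 7.8 = 1.872.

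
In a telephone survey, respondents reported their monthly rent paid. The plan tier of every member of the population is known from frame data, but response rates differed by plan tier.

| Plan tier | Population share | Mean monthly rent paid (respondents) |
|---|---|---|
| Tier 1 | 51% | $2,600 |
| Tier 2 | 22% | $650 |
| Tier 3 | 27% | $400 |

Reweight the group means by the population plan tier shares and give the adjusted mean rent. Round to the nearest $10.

Post-stratification weights by population share, not respondent share:
  Tier 1: 0.51 × 2600 = 1326
  Tier 2: 0.22 × 650 = 143
  Tier 3: 0.27 × 400 = 108
Post-stratified estimate = 1577 → $1,580.

$1,580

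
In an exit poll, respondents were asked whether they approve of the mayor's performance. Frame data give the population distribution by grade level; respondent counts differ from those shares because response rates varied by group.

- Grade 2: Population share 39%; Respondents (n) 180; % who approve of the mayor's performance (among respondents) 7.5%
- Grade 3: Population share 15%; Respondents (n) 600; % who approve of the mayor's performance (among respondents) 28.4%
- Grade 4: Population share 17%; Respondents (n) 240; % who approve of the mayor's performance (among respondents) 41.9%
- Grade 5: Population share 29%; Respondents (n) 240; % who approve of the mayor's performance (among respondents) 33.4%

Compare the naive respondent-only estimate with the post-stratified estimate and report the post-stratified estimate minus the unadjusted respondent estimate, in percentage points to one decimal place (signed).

-4.9 percentage points

Without adjustment, the pooled respondent share is:
  (180/1260)×7.5 + (600/1260)×28.4 + (240/1260)×41.9 + (240/1260)×33.4 = 28.9381%
Post-stratified estimate weights by population shares:
  0.39×7.5 + 0.15×28.4 + 0.17×41.9 + 0.29×33.4 = 23.994%
Difference = 23.994 − 28.9381 = -4.9441 pp.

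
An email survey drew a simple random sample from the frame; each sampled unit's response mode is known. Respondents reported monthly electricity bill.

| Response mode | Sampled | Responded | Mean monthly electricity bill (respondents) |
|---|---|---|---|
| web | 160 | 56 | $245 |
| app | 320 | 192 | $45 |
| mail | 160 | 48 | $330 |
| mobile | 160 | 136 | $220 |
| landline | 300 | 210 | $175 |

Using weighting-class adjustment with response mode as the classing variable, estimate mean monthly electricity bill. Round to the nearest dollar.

Class response rates: web 56/160 = 35%, app 192/320 = 60%, mail 48/160 = 30%, mobile 136/160 = 85%, landline 210/300 = 70%.
Weighting each respondent by the inverse class response rate inflates each class back to its sampled size, so the class weight is n_sampled:
  web: 160 × 245 = 39,200
  app: 320 × 45 = 14,400
  mail: 160 × 330 = 52,800
  mobile: 160 × 220 = 35,200
  landline: 300 × 175 = 52,500
Adjusted estimate = 194,100 / 1,100 = 176.455 → $176.

$176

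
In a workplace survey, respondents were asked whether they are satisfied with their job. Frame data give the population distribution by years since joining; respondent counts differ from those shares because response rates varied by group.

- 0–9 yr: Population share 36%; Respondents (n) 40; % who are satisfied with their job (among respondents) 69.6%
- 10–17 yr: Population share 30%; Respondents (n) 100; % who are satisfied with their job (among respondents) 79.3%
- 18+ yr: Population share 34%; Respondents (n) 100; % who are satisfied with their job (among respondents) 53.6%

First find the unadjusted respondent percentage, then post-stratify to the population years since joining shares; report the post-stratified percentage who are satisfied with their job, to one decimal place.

Unadjusted (pooled respondent) estimate weights by respondent counts:
  (40/240)×69.6 + (100/240)×79.3 + (100/240)×53.6 = 66.975%
Reweighting by population years since joining shares:
  0.36×69.6 + 0.3×79.3 + 0.34×53.6 = 67.07%

67.1%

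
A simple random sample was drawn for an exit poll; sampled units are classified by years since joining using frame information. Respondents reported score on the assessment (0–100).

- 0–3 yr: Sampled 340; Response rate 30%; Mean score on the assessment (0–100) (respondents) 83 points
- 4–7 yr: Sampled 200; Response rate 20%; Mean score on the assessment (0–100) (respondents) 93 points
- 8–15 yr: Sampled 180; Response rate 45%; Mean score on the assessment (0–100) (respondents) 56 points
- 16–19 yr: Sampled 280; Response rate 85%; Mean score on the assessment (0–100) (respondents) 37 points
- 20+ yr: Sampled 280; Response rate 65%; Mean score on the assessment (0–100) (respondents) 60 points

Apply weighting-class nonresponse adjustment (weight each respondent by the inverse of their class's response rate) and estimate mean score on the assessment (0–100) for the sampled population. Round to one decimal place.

65.7

Inverse-response-rate weighting restores each class to its sampled count, so class totals weight by n_sampled:
  0–3 yr: 340 × 83 = 28,220
  4–7 yr: 200 × 93 = 18,600
  8–15 yr: 180 × 56 = 10,080
  16–19 yr: 280 × 37 = 10,360
  20+ yr: 280 × 60 = 16,800
Adjusted estimate = 84,060 / 1,280 = 65.6719 → 65.7.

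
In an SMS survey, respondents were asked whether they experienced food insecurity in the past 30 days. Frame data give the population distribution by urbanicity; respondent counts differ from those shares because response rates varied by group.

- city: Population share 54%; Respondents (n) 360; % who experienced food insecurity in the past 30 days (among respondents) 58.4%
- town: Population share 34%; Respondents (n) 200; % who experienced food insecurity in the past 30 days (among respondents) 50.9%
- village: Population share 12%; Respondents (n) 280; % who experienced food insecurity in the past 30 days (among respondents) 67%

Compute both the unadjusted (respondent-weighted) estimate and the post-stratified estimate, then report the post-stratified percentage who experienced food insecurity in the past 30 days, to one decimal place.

Unadjusted (pooled respondent) estimate weights by respondent counts:
  (360/840)×58.4 + (200/840)×50.9 + (280/840)×67 = 59.481%
Post-stratifying to population shares instead:
  0.54×58.4 + 0.34×50.9 + 0.12×67 = 56.882%

56.9%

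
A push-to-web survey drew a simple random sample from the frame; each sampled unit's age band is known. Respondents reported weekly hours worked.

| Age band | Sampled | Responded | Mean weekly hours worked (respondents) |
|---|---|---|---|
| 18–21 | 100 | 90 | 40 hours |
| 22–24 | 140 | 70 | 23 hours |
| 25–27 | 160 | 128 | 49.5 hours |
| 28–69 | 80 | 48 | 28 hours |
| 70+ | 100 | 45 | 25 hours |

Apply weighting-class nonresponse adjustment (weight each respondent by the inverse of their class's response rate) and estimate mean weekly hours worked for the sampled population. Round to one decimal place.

34.3

Response rates by class: 18–21 90/100 = 90%, 22–24 70/140 = 50%, 25–27 128/160 = 80%, 28–69 48/80 = 60%, 70+ 45/100 = 45%.
With weight = n_sampled/n_responded per class, the weighted class total is n_sampled:
  18–21: 100 × 40 = 4000
  22–24: 140 × 23 = 3220
  25–27: 160 × 49.5 = 7920
  28–69: 80 × 28 = 2240
  70+: 100 × 25 = 2500
Adjusted estimate = 19,880 / 580 = 34.2759 → 34.3.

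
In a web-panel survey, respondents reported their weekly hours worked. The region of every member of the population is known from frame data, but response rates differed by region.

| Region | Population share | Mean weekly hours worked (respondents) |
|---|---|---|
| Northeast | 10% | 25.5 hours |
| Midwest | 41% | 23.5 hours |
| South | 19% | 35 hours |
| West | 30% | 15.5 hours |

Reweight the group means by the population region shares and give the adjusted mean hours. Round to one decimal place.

Weight each group's respondent value by its population share:
  Northeast: 0.1 × 25.5 = 2.55
  Midwest: 0.41 × 23.5 = 9.635
  South: 0.19 × 35 = 6.65
  West: 0.3 × 15.5 = 4.65
Post-stratified estimate = 23.485 → 23.5.

23.5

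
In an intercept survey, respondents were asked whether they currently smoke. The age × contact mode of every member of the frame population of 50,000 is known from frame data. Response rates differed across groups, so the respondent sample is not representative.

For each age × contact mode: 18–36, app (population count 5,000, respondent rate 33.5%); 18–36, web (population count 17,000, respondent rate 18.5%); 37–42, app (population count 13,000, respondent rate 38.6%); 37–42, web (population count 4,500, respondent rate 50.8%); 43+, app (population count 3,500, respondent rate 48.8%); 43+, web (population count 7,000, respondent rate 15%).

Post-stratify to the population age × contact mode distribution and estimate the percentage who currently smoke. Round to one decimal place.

29.8%

Each cell contributes population-share × respondent value:
  18–36, app: (5,000/50,000) × 33.5 = 3.35
  18–36, web: (17,000/50,000) × 18.5 = 6.29
  37–42, app: (13,000/50,000) × 38.6 = 10.036
  37–42, web: (4,500/50,000) × 50.8 = 4.572
  43+, app: (3,500/50,000) × 48.8 = 3.416
  43+, web: (7,000/50,000) × 15 = 2.1
Post-stratified estimate = 29.764 → 29.8%.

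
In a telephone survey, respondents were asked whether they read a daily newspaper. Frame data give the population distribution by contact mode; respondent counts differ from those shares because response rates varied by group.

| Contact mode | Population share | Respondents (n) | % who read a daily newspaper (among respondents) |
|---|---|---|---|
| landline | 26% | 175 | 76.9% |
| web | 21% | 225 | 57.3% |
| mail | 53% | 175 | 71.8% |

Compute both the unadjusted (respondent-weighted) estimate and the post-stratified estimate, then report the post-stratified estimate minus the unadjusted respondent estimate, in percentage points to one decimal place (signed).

Without adjustment, the pooled respondent share is:
  (175/575)×76.9 + (225/575)×57.3 + (175/575)×71.8 = 67.6783%
Reweighting by population contact mode shares:
  0.26×76.9 + 0.21×57.3 + 0.53×71.8 = 70.081%
Difference = 70.081 − 67.6783 = 2.4027 pp.

+2.4 percentage points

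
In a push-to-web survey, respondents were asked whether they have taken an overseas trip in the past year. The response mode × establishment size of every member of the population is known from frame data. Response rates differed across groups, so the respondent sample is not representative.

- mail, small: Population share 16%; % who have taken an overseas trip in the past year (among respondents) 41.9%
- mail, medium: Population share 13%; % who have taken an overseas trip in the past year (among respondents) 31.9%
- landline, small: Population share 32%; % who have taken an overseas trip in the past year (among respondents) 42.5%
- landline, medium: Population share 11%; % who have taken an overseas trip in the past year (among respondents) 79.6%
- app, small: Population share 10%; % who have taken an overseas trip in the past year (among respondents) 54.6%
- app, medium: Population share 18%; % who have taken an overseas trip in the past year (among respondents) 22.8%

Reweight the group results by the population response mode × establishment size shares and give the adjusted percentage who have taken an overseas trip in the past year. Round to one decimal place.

Post-stratification weights by population share, not respondent share:
  mail, small: 0.16 × 41.9 = 6.704
  mail, medium: 0.13 × 31.9 = 4.147
  landline, small: 0.32 × 42.5 = 13.6
  landline, medium: 0.11 × 79.6 = 8.756
  app, small: 0.1 × 54.6 = 5.46
  app, medium: 0.18 × 22.8 = 4.104
Post-stratified estimate = 42.771 → 42.8%.

42.8%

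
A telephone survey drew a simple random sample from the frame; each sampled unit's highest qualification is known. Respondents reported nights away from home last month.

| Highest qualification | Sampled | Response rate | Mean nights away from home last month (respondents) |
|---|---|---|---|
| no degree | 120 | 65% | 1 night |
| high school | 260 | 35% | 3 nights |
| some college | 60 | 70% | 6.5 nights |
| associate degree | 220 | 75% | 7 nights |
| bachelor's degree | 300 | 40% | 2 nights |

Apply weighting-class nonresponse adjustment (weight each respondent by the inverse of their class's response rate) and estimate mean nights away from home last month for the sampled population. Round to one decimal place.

3.6

Each respondent's weight = sampled/responded in their class; summing within a class gives n_sampled, so:
  no degree: 120 × 1 = 120
  high school: 260 × 3 = 780
  some college: 60 × 6.5 = 390
  associate degree: 220 × 7 = 1540
  bachelor's degree: 300 × 2 = 600
Adjusted estimate = 3430 / 960 = 3.57292 → 3.6.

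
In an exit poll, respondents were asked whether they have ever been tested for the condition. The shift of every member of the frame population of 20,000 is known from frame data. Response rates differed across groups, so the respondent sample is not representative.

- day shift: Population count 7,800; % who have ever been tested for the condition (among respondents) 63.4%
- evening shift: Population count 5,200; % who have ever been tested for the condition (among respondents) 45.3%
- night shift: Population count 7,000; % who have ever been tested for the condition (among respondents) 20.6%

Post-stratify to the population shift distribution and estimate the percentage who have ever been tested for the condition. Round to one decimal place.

Weight each group's respondent value by its population share:
  day shift: (7,800/20,000) × 63.4 = 24.726
  evening shift: (5,200/20,000) × 45.3 = 11.778
  night shift: (7,000/20,000) × 20.6 = 7.21
Post-stratified estimate = 43.714 → 43.7%.

43.7%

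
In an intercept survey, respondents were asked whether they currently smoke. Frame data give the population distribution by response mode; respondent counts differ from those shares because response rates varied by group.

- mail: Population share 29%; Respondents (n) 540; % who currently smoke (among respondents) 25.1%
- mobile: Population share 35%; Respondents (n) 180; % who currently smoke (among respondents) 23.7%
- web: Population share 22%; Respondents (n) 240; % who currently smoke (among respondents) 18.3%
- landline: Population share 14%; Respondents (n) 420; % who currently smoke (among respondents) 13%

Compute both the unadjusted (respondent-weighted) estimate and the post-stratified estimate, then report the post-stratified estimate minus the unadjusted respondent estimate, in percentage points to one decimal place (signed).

+1.4 percentage points

Without adjustment, the pooled respondent share is:
  (540/1380)×25.1 + (180/1380)×23.7 + (240/1380)×18.3 + (420/1380)×13 = 20.0522%
Reweighting by population response mode shares:
  0.29×25.1 + 0.35×23.7 + 0.22×18.3 + 0.14×13 = 21.42%
Difference = 21.42 − 20.0522 = 1.3678 pp.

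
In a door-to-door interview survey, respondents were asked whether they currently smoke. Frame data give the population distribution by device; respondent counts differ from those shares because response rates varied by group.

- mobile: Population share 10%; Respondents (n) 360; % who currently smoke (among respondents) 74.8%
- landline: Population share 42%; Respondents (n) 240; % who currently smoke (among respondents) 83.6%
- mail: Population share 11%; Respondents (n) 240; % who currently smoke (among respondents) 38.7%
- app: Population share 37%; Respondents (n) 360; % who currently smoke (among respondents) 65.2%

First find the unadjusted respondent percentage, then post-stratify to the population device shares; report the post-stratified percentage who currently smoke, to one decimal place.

71.0%

Naive respondent-only estimate (weights = respondent counts):
  (360/1200)×74.8 + (240/1200)×83.6 + (240/1200)×38.7 + (360/1200)×65.2 = 66.46%
Post-stratifying to population shares instead:
  0.1×74.8 + 0.42×83.6 + 0.11×38.7 + 0.37×65.2 = 70.973%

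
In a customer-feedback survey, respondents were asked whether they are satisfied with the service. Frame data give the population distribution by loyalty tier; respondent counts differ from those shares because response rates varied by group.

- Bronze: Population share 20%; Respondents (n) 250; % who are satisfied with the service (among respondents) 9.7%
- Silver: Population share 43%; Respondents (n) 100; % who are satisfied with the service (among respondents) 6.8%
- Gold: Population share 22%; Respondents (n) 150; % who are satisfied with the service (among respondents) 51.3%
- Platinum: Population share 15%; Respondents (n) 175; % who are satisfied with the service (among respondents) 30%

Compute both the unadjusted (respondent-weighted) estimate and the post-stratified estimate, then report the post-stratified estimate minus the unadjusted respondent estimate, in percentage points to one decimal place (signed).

Unadjusted (pooled respondent) estimate weights by respondent counts:
  (250/675)×9.7 + (100/675)×6.8 + (150/675)×51.3 + (175/675)×30 = 23.7778%
Post-stratifying to population shares instead:
  0.2×9.7 + 0.43×6.8 + 0.22×51.3 + 0.15×30 = 20.65%
Difference = 20.65 − 23.7778 = -3.1278 pp.

-3.1 percentage points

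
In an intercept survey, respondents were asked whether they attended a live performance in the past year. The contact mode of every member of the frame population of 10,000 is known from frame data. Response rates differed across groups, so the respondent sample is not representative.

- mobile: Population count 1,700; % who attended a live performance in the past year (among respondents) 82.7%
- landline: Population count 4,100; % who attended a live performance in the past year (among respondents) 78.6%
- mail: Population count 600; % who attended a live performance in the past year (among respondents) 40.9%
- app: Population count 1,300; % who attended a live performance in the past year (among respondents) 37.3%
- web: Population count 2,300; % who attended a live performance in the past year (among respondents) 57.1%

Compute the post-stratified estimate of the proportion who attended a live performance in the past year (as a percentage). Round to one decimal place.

66.7%

Each cell contributes population-share × respondent value:
  mobile: (1,700/10,000) × 82.7 = 14.059
  landline: (4,100/10,000) × 78.6 = 32.226
  mail: (600/10,000) × 40.9 = 2.454
  app: (1,300/10,000) × 37.3 = 4.849
  web: (2,300/10,000) × 57.1 = 13.133
Post-stratified estimate = 66.721 → 66.7%.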